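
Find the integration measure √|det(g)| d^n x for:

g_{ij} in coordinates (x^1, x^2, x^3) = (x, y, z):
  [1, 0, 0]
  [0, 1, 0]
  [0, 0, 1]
det(g) = 1
√|det(g)| = 1
Volume element: dV = 1 dx dy dz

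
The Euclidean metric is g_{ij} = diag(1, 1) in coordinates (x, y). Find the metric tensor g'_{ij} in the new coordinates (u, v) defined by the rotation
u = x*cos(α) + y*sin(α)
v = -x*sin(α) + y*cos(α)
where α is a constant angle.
Invert the transformation: x = u*cos(α) - v*sin(α), y = u*sin(α) + v*cos(α)
g'_{ij} = (∂x^k/∂x'^i)(∂x^l/∂x'^j) g_{kl}; with g_{kl} = δ_{kl} this is Σ_k (∂x^k/∂x'^i)(∂x^k/∂x'^j).
Jacobian: ∂x/∂u = cos(α), ∂x/∂v = -sin(α), ∂y/∂u = sin(α), ∂y/∂v = cos(α)
g'_{uu} = (cos(α))(cos(α)) + (sin(α))(sin(α)) = 1
g'_{uv} = (cos(α))(-sin(α)) + (sin(α))(cos(α)) = 0
g'_{vv} = (-sin(α))(-sin(α)) + (cos(α))(cos(α)) = 1
g'_{ij} = diag(1, 1)
The Euclidean metric is invariant under rotations.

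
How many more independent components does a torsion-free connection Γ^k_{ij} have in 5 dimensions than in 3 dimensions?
Independent components in n dimensions: n × n(n+1)/2 = n^2(n+1)/2.
5D: 5 × 15 = 75
3D: 3 × 6 = 18
Difference = 75 - 18 = 57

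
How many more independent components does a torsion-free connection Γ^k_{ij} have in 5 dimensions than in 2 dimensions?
Independent components in n dimensions: n × n(n+1)/2 = n^2(n+1)/2.
5D: 5 × 15 = 75
2D: 2 × 3 = 6
Difference = 75 - 6 = 69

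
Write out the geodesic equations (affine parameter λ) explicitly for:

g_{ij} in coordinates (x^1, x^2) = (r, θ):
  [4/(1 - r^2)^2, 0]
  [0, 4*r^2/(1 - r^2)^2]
Geodesic equation: d^2x^k/dλ^2 + Γ^k_{ij} (dx^i/dλ)(dx^j/dλ) = 0.
Non-zero Christoffel symbols:
Γ^r_{r r} = 2*r/(1 - r^2)
Γ^r_{θ θ} = (r^3 + r)/(r^2 - 1)
Γ^θ_{r θ} = (-r^2 - 1)/(r^3 - r)
Substituting (the symmetric pair Γ^k_{ij}, Γ^k_{ji} combines into a factor 2):
d^2r/dλ^2 + (2*r/(1 - r^2)) (dr/dλ)^2 + ((r^3 + r)/(r^2 - 1)) (dθ/dλ)^2 = 0
d^2θ/dλ^2 + ((-2*r^2 - 2)/(r^3 - r)) (dr/dλ)(dθ/dλ) = 0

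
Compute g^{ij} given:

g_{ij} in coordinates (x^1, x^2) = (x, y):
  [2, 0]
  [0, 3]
The metric is diagonal, so g^{ij} is diagonal with entries 1/g_{ii}: diag(1/2, 1/3).
g^{ij}:
  [1/2, 0]
  [0, 1/3]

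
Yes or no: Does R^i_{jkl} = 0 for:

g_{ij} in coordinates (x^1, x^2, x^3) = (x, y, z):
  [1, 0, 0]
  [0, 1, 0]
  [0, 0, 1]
All metric components are constant, so every Christoffel symbol vanishes and R^i_{jkl} = 0.
Yes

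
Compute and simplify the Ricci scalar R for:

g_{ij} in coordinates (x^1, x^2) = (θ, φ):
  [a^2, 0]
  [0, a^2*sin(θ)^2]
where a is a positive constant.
Non-zero Christoffel symbols (Γ^k_{ij} = Γ^k_{ji}):
Γ^θ_{φ φ} = -sin(2*θ)/2
Γ^φ_{θ φ} = 1/tan(θ)
Ricci tensor (R_{ij} = R^k_{ikj}): R_{θθ} = 1, R_{θφ} = 0, R_{φφ} = sin(θ)^2
Inverse metric: g^{θθ} = 1/a^2, g^{φφ} = 1/(a^2*sin(θ)^2)
R = g^{ij} R_{ij} = (1/a^2)(1) + (1/(a^2*sin(θ)^2))(sin(θ)^2) = 2/a^2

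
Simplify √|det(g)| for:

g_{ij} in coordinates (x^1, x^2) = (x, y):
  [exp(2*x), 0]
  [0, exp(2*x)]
det(g) = exp(4*x)
√|det(g)| = exp(2*x)
Volume element: dV = exp(2*x) dx dy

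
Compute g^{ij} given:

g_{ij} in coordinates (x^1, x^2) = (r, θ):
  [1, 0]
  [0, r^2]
The metric is diagonal, so g^{ij} is diagonal with entries 1/g_{ii}: diag(1, 1/(r^2)).
g^{ij}:
  [1, 0]
  [0, 1/r^2]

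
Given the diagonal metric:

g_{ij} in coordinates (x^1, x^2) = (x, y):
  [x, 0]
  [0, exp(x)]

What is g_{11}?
With x^1 = x, x^2 = y, g_{11} = g_{xx} is the row-1, column-1 entry of the matrix.
g_{11} = x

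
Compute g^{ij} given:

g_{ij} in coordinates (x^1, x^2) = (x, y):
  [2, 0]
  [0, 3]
The metric is diagonal, so g^{ij} is diagonal with entries 1/g_{ii}: diag(1/2, 1/3).
g^{ij}:
  [1/2, 0]
  [0, 1/3]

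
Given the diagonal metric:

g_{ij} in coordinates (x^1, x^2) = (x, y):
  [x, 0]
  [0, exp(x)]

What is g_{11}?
With x^1 = x, x^2 = y, g_{11} = g_{xx} is the row-1, column-1 entry of the matrix.
g_{11} = x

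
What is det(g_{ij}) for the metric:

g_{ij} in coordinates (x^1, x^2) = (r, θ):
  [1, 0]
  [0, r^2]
For a 2×2 metric: det(g) = g_{11}·g_{22} - g_{12}·g_{21}
= (1)·(r^2) - (0)·(0)
= r^2 - 0
det(g) = r^2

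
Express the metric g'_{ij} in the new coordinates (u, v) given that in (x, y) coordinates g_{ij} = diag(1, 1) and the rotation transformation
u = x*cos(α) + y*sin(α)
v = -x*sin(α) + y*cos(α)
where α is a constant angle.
Invert the transformation: x = u*cos(α) - v*sin(α), y = u*sin(α) + v*cos(α)
g'_{ij} = (∂x^k/∂x'^i)(∂x^l/∂x'^j) g_{kl}; with g_{kl} = δ_{kl} this is Σ_k (∂x^k/∂x'^i)(∂x^k/∂x'^j).
Jacobian: ∂x/∂u = cos(α), ∂x/∂v = -sin(α), ∂y/∂u = sin(α), ∂y/∂v = cos(α)
g'_{uu} = (cos(α))(cos(α)) + (sin(α))(sin(α)) = 1
g'_{uv} = (cos(α))(-sin(α)) + (sin(α))(cos(α)) = 0
g'_{vv} = (-sin(α))(-sin(α)) + (cos(α))(cos(α)) = 1
g'_{ij} = diag(1, 1)
The Euclidean metric is invariant under rotations.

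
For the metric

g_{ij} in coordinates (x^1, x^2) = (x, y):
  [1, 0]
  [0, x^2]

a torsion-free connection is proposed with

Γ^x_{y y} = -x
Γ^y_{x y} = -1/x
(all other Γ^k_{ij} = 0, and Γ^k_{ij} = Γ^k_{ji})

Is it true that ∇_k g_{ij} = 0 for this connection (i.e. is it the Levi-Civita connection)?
Using ∇_k g_{ij} = ∂_k g_{ij} - Γ^m_{ki} g_{mj} - Γ^m_{kj} g_{im}:
∇_x g_{yy} = (2*x) - (-x) - (-x) = 4*x ≠ 0
So the connection is not metric compatible (it is not the Levi-Civita connection).
No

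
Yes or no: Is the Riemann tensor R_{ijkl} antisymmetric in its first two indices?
R_{ijkl} = -R_{jikl} (follows from metric compatibility).
Yes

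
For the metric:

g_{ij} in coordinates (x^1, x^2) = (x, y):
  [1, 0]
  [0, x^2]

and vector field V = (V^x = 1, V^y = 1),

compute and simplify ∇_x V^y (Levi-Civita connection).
Non-zero Christoffel symbols:
Γ^x_{y y} = -x
Γ^y_{x y} = 1/x
∇_x V^y = ∂_x V^y + Γ^y_{x j} V^j
  = (0) + (0)(1) + (1/x)(1)
  = 1/x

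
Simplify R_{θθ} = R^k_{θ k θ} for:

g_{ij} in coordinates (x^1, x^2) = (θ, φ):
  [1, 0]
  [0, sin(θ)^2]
Non-zero Christoffel symbols (Γ^k_{ij} = Γ^k_{ji}):
Γ^θ_{φ φ} = -sin(2*θ)/2
Γ^φ_{θ φ} = 1/tan(θ)
R^θ_{θ θ θ} = 0 (a repeated index in an antisymmetric pair)
R^φ_{θ φ θ} = ∂_φ Γ^φ_{θ θ} - ∂_θ Γ^φ_{θ φ} + Γ^φ_{φ m} Γ^m_{θ θ} - Γ^φ_{θ m} Γ^m_{θ φ}
  = (0) - (-1/sin(θ)^2) + (0) - (1/tan(θ)^2) = 1
R_{θθ} = R^θ_{θ θ θ} + R^φ_{θ φ θ} = (0) + (1) = 1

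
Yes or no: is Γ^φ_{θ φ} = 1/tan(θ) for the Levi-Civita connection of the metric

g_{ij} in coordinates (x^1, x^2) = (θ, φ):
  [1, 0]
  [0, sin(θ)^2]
Γ^φ_{θ φ} = (1/2) g^{φφ} (∂_θ g_{φφ} + ∂_φ g_{φθ} - ∂_φ g_{θφ}) = (1/2)(1/sin(θ)^2)((sin(2*θ)) + (0) - (0)) = 1/tan(θ)
This equals the proposed value 1/tan(θ).
Yes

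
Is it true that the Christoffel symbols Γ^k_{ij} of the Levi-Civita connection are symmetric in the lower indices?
The Levi-Civita connection is torsion-free, which is exactly Γ^k_{ij} = Γ^k_{ji}.
Yes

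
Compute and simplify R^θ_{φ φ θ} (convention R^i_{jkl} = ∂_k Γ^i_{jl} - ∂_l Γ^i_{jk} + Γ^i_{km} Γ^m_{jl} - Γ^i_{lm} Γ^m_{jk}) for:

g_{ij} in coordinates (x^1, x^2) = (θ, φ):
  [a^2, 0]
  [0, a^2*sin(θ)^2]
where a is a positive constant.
Non-zero Christoffel symbols (Γ^k_{ij} = Γ^k_{ji}):
Γ^θ_{φ φ} = -sin(2*θ)/2
Γ^φ_{θ φ} = 1/tan(θ)
R^θ_{φ φ θ} = ∂_φ Γ^θ_{φ θ} - ∂_θ Γ^θ_{φ φ} + Γ^θ_{φ m} Γ^m_{φ θ} - Γ^θ_{θ m} Γ^m_{φ φ}
  = (0) - (-cos(2*θ)) + (-cos(θ)^2) - (0) = -sin(θ)^2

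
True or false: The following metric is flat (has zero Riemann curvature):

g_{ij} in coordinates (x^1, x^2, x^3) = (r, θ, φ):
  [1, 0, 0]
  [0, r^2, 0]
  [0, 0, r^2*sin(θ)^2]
Non-zero Christoffel symbols:
Γ^r_{θ θ} = -r
Γ^r_{φ φ} = -r*sin(θ)^2
Γ^θ_{r θ} = 1/r
Γ^θ_{φ φ} = -sin(2*θ)/2
Γ^φ_{r φ} = 1/r
Γ^φ_{θ φ} = 1/tan(θ)
Ricci tensor: R_{rr} = 0, R_{rθ} = 0, R_{rφ} = 0, R_{θθ} = 0, R_{θφ} = 0, R_{φφ} = 0
All R_{ij} vanish; in 3 dimensions the Riemann tensor is fully determined by the Ricci tensor, so R^i_{jkl} = 0: the metric is flat (curvilinear coordinates on flat space).
True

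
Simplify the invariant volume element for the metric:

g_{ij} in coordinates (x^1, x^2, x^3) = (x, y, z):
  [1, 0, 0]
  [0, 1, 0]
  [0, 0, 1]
det(g) = 1
√|det(g)| = 1
Volume element: dV = 1 dx dy dz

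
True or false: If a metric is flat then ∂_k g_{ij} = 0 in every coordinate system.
Flatness means R^i_{jkl} = 0; the components can still vary, e.g. the flat plane in polar coordinates has g_{θθ} = r^2.
False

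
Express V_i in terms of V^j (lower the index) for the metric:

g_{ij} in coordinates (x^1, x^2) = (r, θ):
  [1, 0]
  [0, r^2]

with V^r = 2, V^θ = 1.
V_i = g_{ij} V^j:
V_r = (1)(2) + (0)(1) = 2
V_θ = (0)(2) + (r^2)(1) = r^2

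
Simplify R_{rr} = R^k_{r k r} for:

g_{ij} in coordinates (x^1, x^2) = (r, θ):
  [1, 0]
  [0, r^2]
Non-zero Christoffel symbols (Γ^k_{ij} = Γ^k_{ji}):
Γ^r_{θ θ} = -r
Γ^θ_{r θ} = 1/r
R^r_{r r r} = 0 (a repeated index in an antisymmetric pair)
R^θ_{r θ r} = ∂_θ Γ^θ_{r r} - ∂_r Γ^θ_{r θ} + Γ^θ_{θ m} Γ^m_{r r} - Γ^θ_{r m} Γ^m_{r θ}
  = (0) - (-1/r^2) + (0) - (1/r^2) = 0
R_{rr} = R^r_{r r r} + R^θ_{r θ r} = (0) + (0) = 0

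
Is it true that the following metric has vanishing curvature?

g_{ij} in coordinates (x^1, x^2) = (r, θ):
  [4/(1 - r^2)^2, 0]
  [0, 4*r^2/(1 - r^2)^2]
Non-zero Christoffel symbols:
Γ^r_{r r} = 2*r/(1 - r^2)
Γ^r_{θ θ} = (r^3 + r)/(r^2 - 1)
Γ^θ_{r θ} = (-r^2 - 1)/(r^3 - r)
Ricci tensor: R_{rr} = -4/(r^2 - 1)^2, R_{rθ} = 0, R_{θθ} = -4*r^2/(r^2 - 1)^2
The Ricci tensor is non-zero, so the Riemann tensor is non-zero: not flat.
No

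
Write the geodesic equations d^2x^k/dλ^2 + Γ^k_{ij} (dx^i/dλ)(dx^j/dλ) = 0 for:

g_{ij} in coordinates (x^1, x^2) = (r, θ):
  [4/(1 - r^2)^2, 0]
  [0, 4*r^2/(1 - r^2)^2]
Geodesic equation: d^2x^k/dλ^2 + Γ^k_{ij} (dx^i/dλ)(dx^j/dλ) = 0.
Non-zero Christoffel symbols:
Γ^r_{r r} = 2*r/(1 - r^2)
Γ^r_{θ θ} = (r^3 + r)/(r^2 - 1)
Γ^θ_{r θ} = (-r^2 - 1)/(r^3 - r)
Substituting (the symmetric pair Γ^k_{ij}, Γ^k_{ji} combines into a factor 2):
d^2r/dλ^2 + (2*r/(1 - r^2)) (dr/dλ)^2 + ((r^3 + r)/(r^2 - 1)) (dθ/dλ)^2 = 0
d^2θ/dλ^2 + ((-2*r^2 - 2)/(r^3 - r)) (dr/dλ)(dθ/dλ) = 0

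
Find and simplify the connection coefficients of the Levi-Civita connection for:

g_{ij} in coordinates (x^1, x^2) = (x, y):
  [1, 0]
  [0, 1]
Using Γ^k_{ij} = (1/2) g^{km} (∂_i g_{mj} + ∂_j g_{mi} - ∂_m g_{ij}); the metric is diagonal, so only the m = k term contributes.
Every metric component is constant, so all ∂_m g_{ij} = 0 and every Christoffel symbol vanishes.
All Christoffel symbols are zero.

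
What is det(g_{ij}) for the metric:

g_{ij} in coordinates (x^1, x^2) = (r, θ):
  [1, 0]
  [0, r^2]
For a 2×2 metric: det(g) = g_{11}·g_{22} - g_{12}·g_{21}
= (1)·(r^2) - (0)·(0)
= r^2 - 0
det(g) = r^2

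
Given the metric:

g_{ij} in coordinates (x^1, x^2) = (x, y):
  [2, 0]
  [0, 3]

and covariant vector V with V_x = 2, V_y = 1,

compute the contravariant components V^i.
Inverse metric (diagonal): g^{xx} = 1/2, g^{yy} = 1/3
V^i = g^{ij} V_j:
V^x = (1/2)(2) + (0)(1) = 1
V^y = (0)(2) + (1/3)(1) = 1/3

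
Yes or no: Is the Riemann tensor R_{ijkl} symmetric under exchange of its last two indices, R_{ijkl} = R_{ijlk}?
It is antisymmetric in the last pair: R_{ijkl} = -R_{ijlk}.
No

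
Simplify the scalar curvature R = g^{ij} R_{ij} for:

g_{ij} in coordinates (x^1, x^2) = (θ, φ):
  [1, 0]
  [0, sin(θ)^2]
Non-zero Christoffel symbols (Γ^k_{ij} = Γ^k_{ji}):
Γ^θ_{φ φ} = -sin(2*θ)/2
Γ^φ_{θ φ} = 1/tan(θ)
Ricci tensor (R_{ij} = R^k_{ikj}): R_{θθ} = 1, R_{θφ} = 0, R_{φφ} = sin(θ)^2
Inverse metric: g^{θθ} = 1, g^{φφ} = 1/sin(θ)^2
R = g^{ij} R_{ij} = (1)(1) + (1/sin(θ)^2)(sin(θ)^2) = 2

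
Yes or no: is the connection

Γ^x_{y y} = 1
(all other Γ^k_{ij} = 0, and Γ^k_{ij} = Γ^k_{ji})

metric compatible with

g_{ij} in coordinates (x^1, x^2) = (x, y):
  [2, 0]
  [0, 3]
Using ∇_k g_{ij} = ∂_k g_{ij} - Γ^m_{ki} g_{mj} - Γ^m_{kj} g_{im}:
∇_y g_{xy} = (0) - (0) - (2) = -2 ≠ 0
So the connection is not metric compatible (it is not the Levi-Civita connection).
No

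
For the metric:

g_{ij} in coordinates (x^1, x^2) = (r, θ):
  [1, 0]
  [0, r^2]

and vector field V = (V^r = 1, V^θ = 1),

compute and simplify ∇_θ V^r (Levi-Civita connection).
Non-zero Christoffel symbols:
Γ^r_{θ θ} = -r
Γ^θ_{r θ} = 1/r
∇_θ V^r = ∂_θ V^r + Γ^r_{θ j} V^j
  = (0) + (0)(1) + (-r)(1)
  = -r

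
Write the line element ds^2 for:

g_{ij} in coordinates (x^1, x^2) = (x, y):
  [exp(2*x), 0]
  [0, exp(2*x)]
ds^2 = g_{ij} dx^i dx^j; only the non-zero components contribute.
ds^2 = exp(2*x) dx^2 + exp(2*x) dy^2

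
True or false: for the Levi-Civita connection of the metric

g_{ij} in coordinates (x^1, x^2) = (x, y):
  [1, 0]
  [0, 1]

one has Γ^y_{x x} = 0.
Γ^y_{x x} = (1/2) g^{yy} (∂_x g_{yx} + ∂_x g_{yx} - ∂_y g_{xx}) = (1/2)(1)((0) + (0) - (0)) = 0
This equals the proposed value 0.
True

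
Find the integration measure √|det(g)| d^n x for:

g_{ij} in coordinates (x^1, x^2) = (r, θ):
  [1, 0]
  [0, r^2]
det(g) = r^2
√|det(g)| = r
Volume element: dV = r dr dθ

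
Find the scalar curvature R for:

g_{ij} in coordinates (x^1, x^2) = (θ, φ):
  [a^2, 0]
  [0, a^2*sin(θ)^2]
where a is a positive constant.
Non-zero Christoffel symbols (Γ^k_{ij} = Γ^k_{ji}):
Γ^θ_{φ φ} = -sin(2*θ)/2
Γ^φ_{θ φ} = 1/tan(θ)
Ricci tensor (R_{ij} = R^k_{ikj}): R_{θθ} = 1, R_{θφ} = 0, R_{φφ} = sin(θ)^2
Inverse metric: g^{θθ} = 1/a^2, g^{φφ} = 1/(a^2*sin(θ)^2)
R = g^{ij} R_{ij} = (1/a^2)(1) + (1/(a^2*sin(θ)^2))(sin(θ)^2) = 2/a^2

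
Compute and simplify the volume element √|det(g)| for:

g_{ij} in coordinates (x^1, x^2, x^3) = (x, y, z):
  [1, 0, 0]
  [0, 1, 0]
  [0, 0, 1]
det(g) = 1
√|det(g)| = 1
Volume element: dV = 1 dx dy dz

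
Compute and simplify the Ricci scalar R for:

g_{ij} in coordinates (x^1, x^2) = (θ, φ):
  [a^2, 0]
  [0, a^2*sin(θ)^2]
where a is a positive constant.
Non-zero Christoffel symbols (Γ^k_{ij} = Γ^k_{ji}):
Γ^θ_{φ φ} = -sin(2*θ)/2
Γ^φ_{θ φ} = 1/tan(θ)
Ricci tensor (R_{ij} = R^k_{ikj}): R_{θθ} = 1, R_{θφ} = 0, R_{φφ} = sin(θ)^2
Inverse metric: g^{θθ} = 1/a^2, g^{φφ} = 1/(a^2*sin(θ)^2)
R = g^{ij} R_{ij} = (1/a^2)(1) + (1/(a^2*sin(θ)^2))(sin(θ)^2) = 2/a^2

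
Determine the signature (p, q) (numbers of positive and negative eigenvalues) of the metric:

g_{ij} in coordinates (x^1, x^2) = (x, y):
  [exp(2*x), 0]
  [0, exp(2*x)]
The metric is diagonal, so its eigenvalues are the diagonal entries: exp(2*x), exp(2*x) (at a generic point, where coordinate-dependent entries are positive).
2 positive, 0 negative.
(2, 0) - Riemannian (positive definite)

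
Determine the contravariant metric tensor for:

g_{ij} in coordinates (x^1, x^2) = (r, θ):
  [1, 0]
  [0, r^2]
The metric is diagonal, so g^{ij} is diagonal with entries 1/g_{ii}: diag(1, 1/(r^2)).
g^{ij}:
  [1, 0]
  [0, 1/r^2]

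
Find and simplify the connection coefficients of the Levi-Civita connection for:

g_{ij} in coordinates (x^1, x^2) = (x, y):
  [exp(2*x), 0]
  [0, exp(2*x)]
Using Γ^k_{ij} = (1/2) g^{km} (∂_i g_{mj} + ∂_j g_{mi} - ∂_m g_{ij}); the metric is diagonal, so only the m = k term contributes.
Non-zero symbols (using the symmetry Γ^k_{ij} = Γ^k_{ji}):
Γ^x_{x x} = (1/2) g^{xx} (∂_x g_{xx} + ∂_x g_{xx} - ∂_x g_{xx}) = (1/2)(exp(-2*x))((2*exp(2*x)) + (2*exp(2*x)) - (2*exp(2*x))) = 1
Γ^x_{y y} = (1/2) g^{xx} (∂_y g_{xy} + ∂_y g_{xy} - ∂_x g_{yy}) = (1/2)(exp(-2*x))((0) + (0) - (2*exp(2*x))) = -1
Γ^y_{x y} = (1/2) g^{yy} (∂_x g_{yy} + ∂_y g_{yx} - ∂_y g_{xy}) = (1/2)(exp(-2*x))((2*exp(2*x)) + (0) - (0)) = 1
All other Christoffel symbols are zero.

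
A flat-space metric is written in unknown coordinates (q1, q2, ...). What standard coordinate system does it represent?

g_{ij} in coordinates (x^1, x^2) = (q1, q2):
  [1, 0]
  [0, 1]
All components are constant and the metric is the identity, i.e. orthonormal rectilinear coordinates.
Cartesian (2D) coordinates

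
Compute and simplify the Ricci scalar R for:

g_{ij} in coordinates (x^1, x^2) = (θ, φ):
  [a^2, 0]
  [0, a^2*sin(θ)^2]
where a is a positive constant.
Non-zero Christoffel symbols (Γ^k_{ij} = Γ^k_{ji}):
Γ^θ_{φ φ} = -sin(2*θ)/2
Γ^φ_{θ φ} = 1/tan(θ)
Ricci tensor (R_{ij} = R^k_{ikj}): R_{θθ} = 1, R_{θφ} = 0, R_{φφ} = sin(θ)^2
Inverse metric: g^{θθ} = 1/a^2, g^{φφ} = 1/(a^2*sin(θ)^2)
R = g^{ij} R_{ij} = (1/a^2)(1) + (1/(a^2*sin(θ)^2))(sin(θ)^2) = 2/a^2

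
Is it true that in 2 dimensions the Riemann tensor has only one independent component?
The number of independent components is n^2(n^2-1)/12 = 4·3/12 = 1 for n = 2 (e.g. R_{1212}).
Yes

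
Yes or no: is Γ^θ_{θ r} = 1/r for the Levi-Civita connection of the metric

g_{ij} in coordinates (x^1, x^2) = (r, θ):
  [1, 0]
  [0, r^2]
Γ^θ_{θ r} = (1/2) g^{θθ} (∂_θ g_{θr} + ∂_r g_{θθ} - ∂_θ g_{θr}) = (1/2)(1/r^2)((0) + (2*r) - (0)) = 1/r
This equals the proposed value 1/r.
Yes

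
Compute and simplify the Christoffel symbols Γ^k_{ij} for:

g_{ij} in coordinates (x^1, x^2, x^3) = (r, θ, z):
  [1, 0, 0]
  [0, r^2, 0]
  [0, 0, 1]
Using Γ^k_{ij} = (1/2) g^{km} (∂_i g_{mj} + ∂_j g_{mi} - ∂_m g_{ij}); the metric is diagonal, so only the m = k term contributes.
Non-zero symbols (using the symmetry Γ^k_{ij} = Γ^k_{ji}):
Γ^r_{θ θ} = (1/2) g^{rr} (∂_θ g_{rθ} + ∂_θ g_{rθ} - ∂_r g_{θθ}) = (1/2)(1)((0) + (0) - (2*r)) = -r
Γ^θ_{r θ} = (1/2) g^{θθ} (∂_r g_{θθ} + ∂_θ g_{θr} - ∂_θ g_{rθ}) = (1/2)(1/r^2)((2*r) + (0) - (0)) = 1/r
All other Christoffel symbols are zero.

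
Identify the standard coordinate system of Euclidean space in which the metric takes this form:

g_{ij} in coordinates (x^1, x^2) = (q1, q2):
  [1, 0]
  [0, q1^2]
The line element ds^2 = dq1^2 + q1^2 dq2^2 is dr^2 + r^2 dθ^2 with q1 = r, q2 = θ.
polar coordinates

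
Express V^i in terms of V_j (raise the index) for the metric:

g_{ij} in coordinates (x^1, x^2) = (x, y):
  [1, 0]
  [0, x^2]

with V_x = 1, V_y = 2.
Inverse metric (diagonal): g^{xx} = 1, g^{yy} = 1/x^2
V^i = g^{ij} V_j:
V^x = (1)(1) + (0)(2) = 1
V^y = (0)(1) + (1/x^2)(2) = 2/x^2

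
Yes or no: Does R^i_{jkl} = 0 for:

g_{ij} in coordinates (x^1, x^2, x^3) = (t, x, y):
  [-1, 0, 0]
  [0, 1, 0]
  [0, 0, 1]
All metric components are constant, so every Christoffel symbol vanishes and R^i_{jkl} = 0.
Yes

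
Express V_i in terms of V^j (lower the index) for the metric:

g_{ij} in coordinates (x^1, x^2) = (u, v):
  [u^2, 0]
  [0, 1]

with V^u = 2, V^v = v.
V_i = g_{ij} V^j:
V_u = (u^2)(2) + (0)(v) = 2*u^2
V_v = (0)(2) + (1)(v) = v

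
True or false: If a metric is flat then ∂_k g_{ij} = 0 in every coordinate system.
Flatness means R^i_{jkl} = 0; the components can still vary, e.g. the flat plane in polar coordinates has g_{θθ} = r^2.
False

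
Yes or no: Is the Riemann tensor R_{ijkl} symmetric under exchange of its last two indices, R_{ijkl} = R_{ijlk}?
It is antisymmetric in the last pair: R_{ijkl} = -R_{ijlk}.
No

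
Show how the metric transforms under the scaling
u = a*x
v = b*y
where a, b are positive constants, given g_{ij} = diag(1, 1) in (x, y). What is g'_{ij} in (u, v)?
Invert the transformation: x = u/a, y = v/b
g'_{ij} = (∂x^k/∂x'^i)(∂x^l/∂x'^j) g_{kl}; with g_{kl} = δ_{kl} this is Σ_k (∂x^k/∂x'^i)(∂x^k/∂x'^j).
Jacobian: ∂x/∂u = 1/a, ∂x/∂v = 0, ∂y/∂u = 0, ∂y/∂v = 1/b
g'_{uu} = (1/a)(1/a) + (0)(0) = 1/a^2
g'_{uv} = (1/a)(0) + (0)(1/b) = 0
g'_{vv} = (0)(0) + (1/b)(1/b) = 1/b^2
g'_{ij} = diag(1/a^2, 1/b^2)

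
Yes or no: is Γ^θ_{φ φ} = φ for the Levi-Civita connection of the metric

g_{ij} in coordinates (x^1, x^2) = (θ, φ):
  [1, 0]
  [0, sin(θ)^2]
Γ^θ_{φ φ} = (1/2) g^{θθ} (∂_φ g_{θφ} + ∂_φ g_{θφ} - ∂_θ g_{φφ}) = (1/2)(1)((0) + (0) - (sin(2*θ))) = -sin(2*θ)/2
This differs from the proposed value φ.
No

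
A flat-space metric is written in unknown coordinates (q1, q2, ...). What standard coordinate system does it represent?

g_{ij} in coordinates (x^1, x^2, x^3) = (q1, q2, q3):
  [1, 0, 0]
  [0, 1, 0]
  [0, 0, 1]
All components are constant and the metric is the identity, i.e. orthonormal rectilinear coordinates.
Cartesian (3D) coordinates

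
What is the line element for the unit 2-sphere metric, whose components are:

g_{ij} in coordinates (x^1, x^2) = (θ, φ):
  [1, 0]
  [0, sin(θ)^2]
ds^2 = g_{ij} dx^i dx^j; only the non-zero components contribute.
ds^2 = dθ^2 + sin(θ)^2 dφ^2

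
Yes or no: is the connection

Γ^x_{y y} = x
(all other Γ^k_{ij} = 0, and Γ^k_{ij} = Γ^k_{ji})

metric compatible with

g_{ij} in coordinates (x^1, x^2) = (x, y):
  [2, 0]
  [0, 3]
Using ∇_k g_{ij} = ∂_k g_{ij} - Γ^m_{ki} g_{mj} - Γ^m_{kj} g_{im}:
∇_y g_{xy} = (0) - (0) - (2*x) = -2*x ≠ 0
So the connection is not metric compatible (it is not the Levi-Civita connection).
No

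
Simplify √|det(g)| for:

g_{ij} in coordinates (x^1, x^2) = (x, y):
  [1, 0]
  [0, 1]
det(g) = 1
√|det(g)| = 1
Volume element: dV = 1 dx dy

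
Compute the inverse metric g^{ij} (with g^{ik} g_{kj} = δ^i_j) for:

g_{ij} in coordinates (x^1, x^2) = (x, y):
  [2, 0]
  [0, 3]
The metric is diagonal, so g^{ij} is diagonal with entries 1/g_{ii}: diag(1/2, 1/3).
g^{ij}:
  [1/2, 0]
  [0, 1/3]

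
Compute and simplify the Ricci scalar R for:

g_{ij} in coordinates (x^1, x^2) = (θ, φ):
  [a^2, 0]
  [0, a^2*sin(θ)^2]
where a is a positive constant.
Non-zero Christoffel symbols (Γ^k_{ij} = Γ^k_{ji}):
Γ^θ_{φ φ} = -sin(2*θ)/2
Γ^φ_{θ φ} = 1/tan(θ)
Ricci tensor (R_{ij} = R^k_{ikj}): R_{θθ} = 1, R_{θφ} = 0, R_{φφ} = sin(θ)^2
Inverse metric: g^{θθ} = 1/a^2, g^{φφ} = 1/(a^2*sin(θ)^2)
R = g^{ij} R_{ij} = (1/a^2)(1) + (1/(a^2*sin(θ)^2))(sin(θ)^2) = 2/a^2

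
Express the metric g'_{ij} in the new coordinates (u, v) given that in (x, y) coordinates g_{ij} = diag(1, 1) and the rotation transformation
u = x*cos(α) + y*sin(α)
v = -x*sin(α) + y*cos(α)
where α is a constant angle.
Invert the transformation: x = u*cos(α) - v*sin(α), y = u*sin(α) + v*cos(α)
g'_{ij} = (∂x^k/∂x'^i)(∂x^l/∂x'^j) g_{kl}; with g_{kl} = δ_{kl} this is Σ_k (∂x^k/∂x'^i)(∂x^k/∂x'^j).
Jacobian: ∂x/∂u = cos(α), ∂x/∂v = -sin(α), ∂y/∂u = sin(α), ∂y/∂v = cos(α)
g'_{uu} = (cos(α))(cos(α)) + (sin(α))(sin(α)) = 1
g'_{uv} = (cos(α))(-sin(α)) + (sin(α))(cos(α)) = 0
g'_{vv} = (-sin(α))(-sin(α)) + (cos(α))(cos(α)) = 1
g'_{ij} = diag(1, 1)
The Euclidean metric is invariant under rotations.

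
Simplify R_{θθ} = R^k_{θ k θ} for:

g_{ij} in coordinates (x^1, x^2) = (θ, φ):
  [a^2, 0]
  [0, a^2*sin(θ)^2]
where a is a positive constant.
Non-zero Christoffel symbols (Γ^k_{ij} = Γ^k_{ji}):
Γ^θ_{φ φ} = -sin(2*θ)/2
Γ^φ_{θ φ} = 1/tan(θ)
R^θ_{θ θ θ} = 0 (a repeated index in an antisymmetric pair)
R^φ_{θ φ θ} = ∂_φ Γ^φ_{θ θ} - ∂_θ Γ^φ_{θ φ} + Γ^φ_{φ m} Γ^m_{θ θ} - Γ^φ_{θ m} Γ^m_{θ φ}
  = (0) - (-1/sin(θ)^2) + (0) - (1/tan(θ)^2) = 1
R_{θθ} = R^θ_{θ θ θ} + R^φ_{θ φ θ} = (0) + (1) = 1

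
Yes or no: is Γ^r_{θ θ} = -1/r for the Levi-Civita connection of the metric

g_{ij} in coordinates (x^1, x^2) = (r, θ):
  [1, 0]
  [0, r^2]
Γ^r_{θ θ} = (1/2) g^{rr} (∂_θ g_{rθ} + ∂_θ g_{rθ} - ∂_r g_{θθ}) = (1/2)(1)((0) + (0) - (2*r)) = -r
This differs from the proposed value -1/r.
No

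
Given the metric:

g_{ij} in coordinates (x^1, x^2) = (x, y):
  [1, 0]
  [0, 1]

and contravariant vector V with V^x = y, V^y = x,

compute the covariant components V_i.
V_i = g_{ij} V^j:
V_x = (1)(y) + (0)(x) = y
V_y = (0)(y) + (1)(x) = x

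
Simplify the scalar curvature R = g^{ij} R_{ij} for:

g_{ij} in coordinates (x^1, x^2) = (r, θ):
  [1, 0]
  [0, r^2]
Non-zero Christoffel symbols (Γ^k_{ij} = Γ^k_{ji}):
Γ^r_{θ θ} = -r
Γ^θ_{r θ} = 1/r
Ricci tensor (R_{ij} = R^k_{ikj}): R_{rr} = 0, R_{rθ} = 0, R_{θθ} = 0
Inverse metric: g^{rr} = 1, g^{θθ} = 1/r^2
R = g^{ij} R_{ij} = (1)(0) + (1/r^2)(0) = 0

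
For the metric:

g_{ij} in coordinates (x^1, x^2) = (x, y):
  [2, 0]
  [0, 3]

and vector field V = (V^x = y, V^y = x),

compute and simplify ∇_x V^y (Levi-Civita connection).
All Christoffel symbols are zero.
∇_x V^y = ∂_x V^y + Γ^y_{x j} V^j
  = (1) + (0)(y) + (0)(x)
  = 1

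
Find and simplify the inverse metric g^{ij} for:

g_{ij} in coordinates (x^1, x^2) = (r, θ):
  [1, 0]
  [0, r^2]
The metric is diagonal, so g^{ij} is diagonal with entries 1/g_{ii}: diag(1, 1/(r^2)).
g^{ij}:
  [1, 0]
  [0, 1/r^2]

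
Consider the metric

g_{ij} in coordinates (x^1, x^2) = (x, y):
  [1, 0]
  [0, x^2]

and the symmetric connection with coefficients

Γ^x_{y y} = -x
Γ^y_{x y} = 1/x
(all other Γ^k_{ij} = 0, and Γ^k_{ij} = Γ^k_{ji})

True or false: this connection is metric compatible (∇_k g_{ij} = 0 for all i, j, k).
Using ∇_k g_{ij} = ∂_k g_{ij} - Γ^m_{ki} g_{mj} - Γ^m_{kj} g_{im}:
e.g. ∇_x g_{yy} = (2*x) - (x) - (x) = 0
Every component ∇_k g_{ij} vanishes: the connection is metric compatible.
True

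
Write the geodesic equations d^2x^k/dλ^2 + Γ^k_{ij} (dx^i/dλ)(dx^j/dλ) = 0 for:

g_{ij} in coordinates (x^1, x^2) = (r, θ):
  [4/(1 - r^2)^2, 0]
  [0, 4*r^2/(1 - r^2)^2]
Geodesic equation: d^2x^k/dλ^2 + Γ^k_{ij} (dx^i/dλ)(dx^j/dλ) = 0.
Non-zero Christoffel symbols:
Γ^r_{r r} = 2*r/(1 - r^2)
Γ^r_{θ θ} = (r^3 + r)/(r^2 - 1)
Γ^θ_{r θ} = (-r^2 - 1)/(r^3 - r)
Substituting (the symmetric pair Γ^k_{ij}, Γ^k_{ji} combines into a factor 2):
d^2r/dλ^2 + (2*r/(1 - r^2)) (dr/dλ)^2 + ((r^3 + r)/(r^2 - 1)) (dθ/dλ)^2 = 0
d^2θ/dλ^2 + ((-2*r^2 - 2)/(r^3 - r)) (dr/dλ)(dθ/dλ) = 0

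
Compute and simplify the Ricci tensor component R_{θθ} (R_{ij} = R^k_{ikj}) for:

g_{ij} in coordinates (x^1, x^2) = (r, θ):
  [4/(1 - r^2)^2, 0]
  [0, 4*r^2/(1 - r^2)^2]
Non-zero Christoffel symbols (Γ^k_{ij} = Γ^k_{ji}):
Γ^r_{r r} = 2*r/(1 - r^2)
Γ^r_{θ θ} = (r^3 + r)/(r^2 - 1)
Γ^θ_{r θ} = (-r^2 - 1)/(r^3 - r)
R^r_{θ r θ} = ∂_r Γ^r_{θ θ} - ∂_θ Γ^r_{θ r} + Γ^r_{r m} Γ^m_{θ θ} - Γ^r_{θ m} Γ^m_{θ r}
  = ((r^4 - 4*r^2 - 1)/(r^2 - 1)^2) - (0) + (-2*r^2*(r^2 + 1)/(r^2 - 1)^2) - (-(r^2 + 1)^2/(r^2 - 1)^2) = -4*r^2/(r^2 - 1)^2
R^θ_{θ θ θ} = 0 (a repeated index in an antisymmetric pair)
R_{θθ} = R^r_{θ r θ} + R^θ_{θ θ θ} = (-4*r^2/(r^2 - 1)^2) + (0) = -4*r^2/(r^2 - 1)^2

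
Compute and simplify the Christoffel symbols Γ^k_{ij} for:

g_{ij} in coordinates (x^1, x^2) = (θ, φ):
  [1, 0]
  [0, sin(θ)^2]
Using Γ^k_{ij} = (1/2) g^{km} (∂_i g_{mj} + ∂_j g_{mi} - ∂_m g_{ij}); the metric is diagonal, so only the m = k term contributes.
Non-zero symbols (using the symmetry Γ^k_{ij} = Γ^k_{ji}):
Γ^θ_{φ φ} = (1/2) g^{θθ} (∂_φ g_{θφ} + ∂_φ g_{θφ} - ∂_θ g_{φφ}) = (1/2)(1)((0) + (0) - (sin(2*θ))) = -sin(2*θ)/2
Γ^φ_{θ φ} = (1/2) g^{φφ} (∂_θ g_{φφ} + ∂_φ g_{φθ} - ∂_φ g_{θφ}) = (1/2)(1/sin(θ)^2)((sin(2*θ)) + (0) - (0)) = 1/tan(θ)
All other Christoffel symbols are zero.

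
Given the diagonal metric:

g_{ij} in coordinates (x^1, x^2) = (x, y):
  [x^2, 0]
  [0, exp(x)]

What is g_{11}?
With x^1 = x, x^2 = y, g_{11} = g_{xx} is the row-1, column-1 entry of the matrix.
g_{11} = x^2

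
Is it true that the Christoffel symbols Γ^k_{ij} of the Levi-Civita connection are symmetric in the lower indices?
The Levi-Civita connection is torsion-free, which is exactly Γ^k_{ij} = Γ^k_{ji}.
Yes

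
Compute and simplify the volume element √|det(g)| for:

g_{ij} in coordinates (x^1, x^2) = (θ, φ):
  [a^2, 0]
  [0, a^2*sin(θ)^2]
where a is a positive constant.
det(g) = a^4*sin(θ)^2
√|det(g)| = a^2*sin(θ) (taking 0 < θ < π so that |sin(θ)| = sin(θ))
Volume element: dV = a^2*sin(θ) dθ dφ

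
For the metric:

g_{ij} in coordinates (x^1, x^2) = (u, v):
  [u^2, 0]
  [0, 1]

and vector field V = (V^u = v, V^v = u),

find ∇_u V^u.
Non-zero Christoffel symbols:
Γ^u_{u u} = 1/u
∇_u V^u = ∂_u V^u + Γ^u_{u j} V^j
  = (0) + (1/u)(v) + (0)(u)
  = v/u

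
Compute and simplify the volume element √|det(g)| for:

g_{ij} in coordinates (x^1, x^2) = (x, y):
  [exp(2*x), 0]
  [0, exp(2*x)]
det(g) = exp(4*x)
√|det(g)| = exp(2*x)
Volume element: dV = exp(2*x) dx dy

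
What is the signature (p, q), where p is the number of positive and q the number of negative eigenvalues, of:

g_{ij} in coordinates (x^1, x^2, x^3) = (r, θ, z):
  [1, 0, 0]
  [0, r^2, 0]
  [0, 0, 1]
The metric is diagonal, so its eigenvalues are the diagonal entries: 1, r^2, 1 (at a generic point, where coordinate-dependent entries are positive).
3 positive, 0 negative.
(3, 0) - Riemannian (positive definite)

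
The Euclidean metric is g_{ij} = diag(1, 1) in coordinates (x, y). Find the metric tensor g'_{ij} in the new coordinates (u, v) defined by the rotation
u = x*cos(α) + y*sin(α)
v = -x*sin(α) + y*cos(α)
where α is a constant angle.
Invert the transformation: x = u*cos(α) - v*sin(α), y = u*sin(α) + v*cos(α)
g'_{ij} = (∂x^k/∂x'^i)(∂x^l/∂x'^j) g_{kl}; with g_{kl} = δ_{kl} this is Σ_k (∂x^k/∂x'^i)(∂x^k/∂x'^j).
Jacobian: ∂x/∂u = cos(α), ∂x/∂v = -sin(α), ∂y/∂u = sin(α), ∂y/∂v = cos(α)
g'_{uu} = (cos(α))(cos(α)) + (sin(α))(sin(α)) = 1
g'_{uv} = (cos(α))(-sin(α)) + (sin(α))(cos(α)) = 0
g'_{vv} = (-sin(α))(-sin(α)) + (cos(α))(cos(α)) = 1
g'_{ij} = diag(1, 1)
The Euclidean metric is invariant under rotations.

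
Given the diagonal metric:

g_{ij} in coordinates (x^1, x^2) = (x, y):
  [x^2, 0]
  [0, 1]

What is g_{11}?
With x^1 = x, x^2 = y, g_{11} = g_{xx} is the row-1, column-1 entry of the matrix.
g_{11} = x^2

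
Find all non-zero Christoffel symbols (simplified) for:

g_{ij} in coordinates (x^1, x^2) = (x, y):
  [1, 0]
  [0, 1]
Using Γ^k_{ij} = (1/2) g^{km} (∂_i g_{mj} + ∂_j g_{mi} - ∂_m g_{ij}); the metric is diagonal, so only the m = k term contributes.
Every metric component is constant, so all ∂_m g_{ij} = 0 and every Christoffel symbol vanishes.
All Christoffel symbols are zero.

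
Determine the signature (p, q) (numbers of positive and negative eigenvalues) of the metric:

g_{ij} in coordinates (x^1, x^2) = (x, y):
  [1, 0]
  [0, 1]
The metric is diagonal, so its eigenvalues are the diagonal entries: 1, 1 (at a generic point, where coordinate-dependent entries are positive).
2 positive, 0 negative.
(2, 0) - Riemannian (positive definite)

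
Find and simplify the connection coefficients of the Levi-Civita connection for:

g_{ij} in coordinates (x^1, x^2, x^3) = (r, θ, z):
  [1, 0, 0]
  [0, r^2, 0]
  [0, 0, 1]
Using Γ^k_{ij} = (1/2) g^{km} (∂_i g_{mj} + ∂_j g_{mi} - ∂_m g_{ij}); the metric is diagonal, so only the m = k term contributes.
Non-zero symbols (using the symmetry Γ^k_{ij} = Γ^k_{ji}):
Γ^r_{θ θ} = (1/2) g^{rr} (∂_θ g_{rθ} + ∂_θ g_{rθ} - ∂_r g_{θθ}) = (1/2)(1)((0) + (0) - (2*r)) = -r
Γ^θ_{r θ} = (1/2) g^{θθ} (∂_r g_{θθ} + ∂_θ g_{θr} - ∂_θ g_{rθ}) = (1/2)(1/r^2)((2*r) + (0) - (0)) = 1/r
All other Christoffel symbols are zero.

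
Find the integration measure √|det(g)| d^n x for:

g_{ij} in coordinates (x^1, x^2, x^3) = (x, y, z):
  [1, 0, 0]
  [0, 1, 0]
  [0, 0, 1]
det(g) = 1
√|det(g)| = 1
Volume element: dV = 1 dx dy dz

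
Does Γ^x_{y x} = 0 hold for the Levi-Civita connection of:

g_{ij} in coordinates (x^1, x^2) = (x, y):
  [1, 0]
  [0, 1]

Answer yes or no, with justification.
Γ^x_{y x} = (1/2) g^{xx} (∂_y g_{xx} + ∂_x g_{xy} - ∂_x g_{yx}) = (1/2)(1)((0) + (0) - (0)) = 0
This equals the proposed value 0.
Yes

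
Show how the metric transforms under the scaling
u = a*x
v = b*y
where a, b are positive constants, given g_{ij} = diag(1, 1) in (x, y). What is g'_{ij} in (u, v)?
Invert the transformation: x = u/a, y = v/b
g'_{ij} = (∂x^k/∂x'^i)(∂x^l/∂x'^j) g_{kl}; with g_{kl} = δ_{kl} this is Σ_k (∂x^k/∂x'^i)(∂x^k/∂x'^j).
Jacobian: ∂x/∂u = 1/a, ∂x/∂v = 0, ∂y/∂u = 0, ∂y/∂v = 1/b
g'_{uu} = (1/a)(1/a) + (0)(0) = 1/a^2
g'_{uv} = (1/a)(0) + (0)(1/b) = 0
g'_{vv} = (0)(0) + (1/b)(1/b) = 1/b^2
g'_{ij} = diag(1/a^2, 1/b^2)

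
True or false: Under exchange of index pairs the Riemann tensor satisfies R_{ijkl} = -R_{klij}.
The pair-exchange symmetry has a plus sign: R_{ijkl} = +R_{klij}.
False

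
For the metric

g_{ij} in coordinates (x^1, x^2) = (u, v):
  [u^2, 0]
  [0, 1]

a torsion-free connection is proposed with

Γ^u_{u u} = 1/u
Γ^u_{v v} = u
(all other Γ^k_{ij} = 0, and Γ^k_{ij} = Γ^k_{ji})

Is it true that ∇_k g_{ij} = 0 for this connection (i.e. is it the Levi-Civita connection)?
Using ∇_k g_{ij} = ∂_k g_{ij} - Γ^m_{ki} g_{mj} - Γ^m_{kj} g_{im}:
∇_v g_{uv} = (0) - (0) - (u^3) = -u^3 ≠ 0
So the connection is not metric compatible (it is not the Levi-Civita connection).
No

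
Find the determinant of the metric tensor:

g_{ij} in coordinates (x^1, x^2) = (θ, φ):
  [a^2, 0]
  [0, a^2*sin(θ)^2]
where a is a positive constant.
For a 2×2 metric: det(g) = g_{11}·g_{22} - g_{12}·g_{21}
= (a^2)·(a^2*sin(θ)^2) - (0)·(0)
= a^4*sin(θ)^2 - 0
det(g) = a^4*sin(θ)^2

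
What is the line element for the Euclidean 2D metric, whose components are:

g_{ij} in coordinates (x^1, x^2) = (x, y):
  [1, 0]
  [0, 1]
ds^2 = g_{ij} dx^i dx^j; only the non-zero components contribute.
ds^2 = dx^2 + dy^2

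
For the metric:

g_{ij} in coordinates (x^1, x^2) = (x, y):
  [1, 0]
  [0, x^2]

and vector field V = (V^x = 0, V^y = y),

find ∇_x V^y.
Non-zero Christoffel symbols:
Γ^x_{y y} = -x
Γ^y_{x y} = 1/x
∇_x V^y = ∂_x V^y + Γ^y_{x j} V^j
  = (0) + (0)(0) + (1/x)(y)
  = y/x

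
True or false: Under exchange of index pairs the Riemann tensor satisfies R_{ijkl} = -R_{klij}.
The pair-exchange symmetry has a plus sign: R_{ijkl} = +R_{klij}.
False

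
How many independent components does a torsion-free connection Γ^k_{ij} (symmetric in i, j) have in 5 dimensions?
Γ^k_{ij} has n choices for the upper index and n(n+1)/2 independent symmetric lower index pairs.
Total = 5 × 5×6/2 = 5 × 15 = 75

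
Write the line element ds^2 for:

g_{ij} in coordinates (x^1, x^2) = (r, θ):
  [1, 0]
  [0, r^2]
ds^2 = g_{ij} dx^i dx^j; only the non-zero components contribute.
ds^2 = dr^2 + r^2 dθ^2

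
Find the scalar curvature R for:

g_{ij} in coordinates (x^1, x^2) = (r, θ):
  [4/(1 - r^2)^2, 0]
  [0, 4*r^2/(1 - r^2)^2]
Non-zero Christoffel symbols (Γ^k_{ij} = Γ^k_{ji}):
Γ^r_{r r} = 2*r/(1 - r^2)
Γ^r_{θ θ} = (r^3 + r)/(r^2 - 1)
Γ^θ_{r θ} = (-r^2 - 1)/(r^3 - r)
Ricci tensor (R_{ij} = R^k_{ikj}): R_{rr} = -4/(r^2 - 1)^2, R_{rθ} = 0, R_{θθ} = -4*r^2/(r^2 - 1)^2
Inverse metric: g^{rr} = (1 - r^2)^2/4, g^{θθ} = (1 - r^2)^2/(4*r^2)
R = g^{ij} R_{ij} = ((1 - r^2)^2/4)(-4/(r^2 - 1)^2) + ((1 - r^2)^2/(4*r^2))(-4*r^2/(r^2 - 1)^2) = -2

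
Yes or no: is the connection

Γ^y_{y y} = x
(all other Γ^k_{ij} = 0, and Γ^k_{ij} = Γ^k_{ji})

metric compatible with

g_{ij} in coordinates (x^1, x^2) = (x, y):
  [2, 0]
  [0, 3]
Using ∇_k g_{ij} = ∂_k g_{ij} - Γ^m_{ki} g_{mj} - Γ^m_{kj} g_{im}:
∇_y g_{yy} = (0) - (3*x) - (3*x) = -6*x ≠ 0
So the connection is not metric compatible (it is not the Levi-Civita connection).
No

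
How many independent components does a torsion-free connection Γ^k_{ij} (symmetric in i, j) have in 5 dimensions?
Γ^k_{ij} has n choices for the upper index and n(n+1)/2 independent symmetric lower index pairs.
Total = 5 × 5×6/2 = 5 × 15 = 75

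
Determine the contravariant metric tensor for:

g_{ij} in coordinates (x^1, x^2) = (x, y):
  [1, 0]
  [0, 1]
The metric is diagonal, so g^{ij} is diagonal with entries 1/g_{ii}: diag(1, 1).
g^{ij}:
  [1, 0]
  [0, 1]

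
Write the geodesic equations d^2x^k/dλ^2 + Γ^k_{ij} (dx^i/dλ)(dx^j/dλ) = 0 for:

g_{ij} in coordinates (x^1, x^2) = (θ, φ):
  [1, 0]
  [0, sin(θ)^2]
Geodesic equation: d^2x^k/dλ^2 + Γ^k_{ij} (dx^i/dλ)(dx^j/dλ) = 0.
Non-zero Christoffel symbols:
Γ^θ_{φ φ} = -sin(2*θ)/2
Γ^φ_{θ φ} = 1/tan(θ)
Substituting (the symmetric pair Γ^k_{ij}, Γ^k_{ji} combines into a factor 2):
d^2θ/dλ^2 - (sin(2*θ)/2) (dφ/dλ)^2 = 0
d^2φ/dλ^2 + (2/tan(θ)) (dθ/dλ)(dφ/dλ) = 0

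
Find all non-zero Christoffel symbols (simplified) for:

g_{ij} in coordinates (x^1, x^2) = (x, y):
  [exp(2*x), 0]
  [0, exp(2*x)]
Using Γ^k_{ij} = (1/2) g^{km} (∂_i g_{mj} + ∂_j g_{mi} - ∂_m g_{ij}); the metric is diagonal, so only the m = k term contributes.
Non-zero symbols (using the symmetry Γ^k_{ij} = Γ^k_{ji}):
Γ^x_{x x} = (1/2) g^{xx} (∂_x g_{xx} + ∂_x g_{xx} - ∂_x g_{xx}) = (1/2)(exp(-2*x))((2*exp(2*x)) + (2*exp(2*x)) - (2*exp(2*x))) = 1
Γ^x_{y y} = (1/2) g^{xx} (∂_y g_{xy} + ∂_y g_{xy} - ∂_x g_{yy}) = (1/2)(exp(-2*x))((0) + (0) - (2*exp(2*x))) = -1
Γ^y_{x y} = (1/2) g^{yy} (∂_x g_{yy} + ∂_y g_{yx} - ∂_y g_{xy}) = (1/2)(exp(-2*x))((2*exp(2*x)) + (0) - (0)) = 1
All other Christoffel symbols are zero.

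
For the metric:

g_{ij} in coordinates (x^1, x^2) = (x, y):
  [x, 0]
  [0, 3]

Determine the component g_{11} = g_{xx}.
With x^1 = x, x^2 = y, g_{11} = g_{xx} is the row-1, column-1 entry of the matrix.
g_{11} = x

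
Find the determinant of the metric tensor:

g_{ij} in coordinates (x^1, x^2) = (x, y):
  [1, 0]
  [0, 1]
For a 2×2 metric: det(g) = g_{11}·g_{22} - g_{12}·g_{21}
= (1)·(1) - (0)·(0)
= 1 - 0
det(g) = 1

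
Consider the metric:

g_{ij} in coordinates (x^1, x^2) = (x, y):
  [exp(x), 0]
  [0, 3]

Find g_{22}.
With x^1 = x, x^2 = y, g_{22} = g_{yy} is the row-2, column-2 entry of the matrix.
g_{22} = 3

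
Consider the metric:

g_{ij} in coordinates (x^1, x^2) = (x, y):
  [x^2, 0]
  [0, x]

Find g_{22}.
With x^1 = x, x^2 = y, g_{22} = g_{yy} is the row-2, column-2 entry of the matrix.
g_{22} = x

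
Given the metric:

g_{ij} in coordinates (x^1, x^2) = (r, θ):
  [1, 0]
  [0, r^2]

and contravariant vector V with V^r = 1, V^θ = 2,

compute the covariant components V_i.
V_i = g_{ij} V^j:
V_r = (1)(1) + (0)(2) = 1
V_θ = (0)(1) + (r^2)(2) = 2*r^2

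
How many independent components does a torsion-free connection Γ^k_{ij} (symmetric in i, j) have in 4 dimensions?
Γ^k_{ij} has n choices for the upper index and n(n+1)/2 independent symmetric lower index pairs.
Total = 4 × 4×5/2 = 4 × 10 = 40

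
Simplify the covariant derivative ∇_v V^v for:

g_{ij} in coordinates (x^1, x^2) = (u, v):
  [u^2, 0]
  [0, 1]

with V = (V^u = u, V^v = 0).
Non-zero Christoffel symbols:
Γ^u_{u u} = 1/u
∇_v V^v = ∂_v V^v + Γ^v_{v j} V^j
  = (0) + (0)(u) + (0)(0)
  = 0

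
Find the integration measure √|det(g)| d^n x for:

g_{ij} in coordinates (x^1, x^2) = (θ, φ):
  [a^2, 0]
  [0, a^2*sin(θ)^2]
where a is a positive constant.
det(g) = a^4*sin(θ)^2
√|det(g)| = a^2*sin(θ) (taking 0 < θ < π so that |sin(θ)| = sin(θ))
Volume element: dV = a^2*sin(θ) dθ dφ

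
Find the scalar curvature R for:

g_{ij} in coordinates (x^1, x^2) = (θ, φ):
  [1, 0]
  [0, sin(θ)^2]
Non-zero Christoffel symbols (Γ^k_{ij} = Γ^k_{ji}):
Γ^θ_{φ φ} = -sin(2*θ)/2
Γ^φ_{θ φ} = 1/tan(θ)
Ricci tensor (R_{ij} = R^k_{ikj}): R_{θθ} = 1, R_{θφ} = 0, R_{φφ} = sin(θ)^2
Inverse metric: g^{θθ} = 1, g^{φφ} = 1/sin(θ)^2
R = g^{ij} R_{ij} = (1)(1) + (1/sin(θ)^2)(sin(θ)^2) = 2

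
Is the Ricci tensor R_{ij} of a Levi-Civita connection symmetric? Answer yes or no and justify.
R_{ij} = R^k_{ikj}; the pair symmetry R_{kilj} = R_{ljki} gives R_{ij} = R_{ji}.
Yes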